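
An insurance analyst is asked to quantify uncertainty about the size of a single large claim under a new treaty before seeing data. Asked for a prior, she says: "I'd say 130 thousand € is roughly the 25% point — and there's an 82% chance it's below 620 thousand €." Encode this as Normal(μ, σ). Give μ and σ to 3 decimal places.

μ = 337.881, σ = 308.204

For Normal(μ,σ), the p-quantile is μ + z_p·σ. Here z_{0.25} = -0.6745, z_{0.82} = 0.9154.
So 130 = μ − 0.6745σ and 620 = μ + 0.9154σ.
Subtracting: σ = (620 − 130)/(0.9154 − (-0.6745)) = 308.204.
Then μ = 130 − (-0.6745)·308.204 = 337.881.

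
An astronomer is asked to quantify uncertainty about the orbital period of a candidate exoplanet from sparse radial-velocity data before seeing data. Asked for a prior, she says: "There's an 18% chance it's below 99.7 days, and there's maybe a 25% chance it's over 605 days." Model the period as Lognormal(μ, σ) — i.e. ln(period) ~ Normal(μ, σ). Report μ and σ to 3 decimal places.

μ ≈ 5.640, σ ≈ 1.134

If T ~ Lognormal(μ,σ) then ln T ~ Normal(μ,σ), so the p-quantile of ln T is μ + z_p·σ.
ln(99.7) = 4.602 and ln(605) = 6.405; z_{0.18} = -0.9154, z_{0.75} = 0.6745.
σ = (6.405 − 4.602)/(0.6745 − (-0.9154)) = 1.134.
μ = 4.602 − (-0.9154)·1.134 = 5.640.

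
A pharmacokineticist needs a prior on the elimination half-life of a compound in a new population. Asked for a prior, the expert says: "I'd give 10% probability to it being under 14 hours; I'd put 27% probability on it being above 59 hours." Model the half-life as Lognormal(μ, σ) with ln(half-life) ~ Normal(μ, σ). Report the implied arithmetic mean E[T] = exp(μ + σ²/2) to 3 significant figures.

E[T] ≈ 49.4 hours

If T ~ Lognormal(μ,σ) then ln T ~ Normal(μ,σ), so the p-quantile of ln T is μ + z_p·σ.
ln(14) = 2.639 and ln(59) = 4.078; z_{0.1} = -1.282, z_{0.73} = 0.6128.
σ = (4.078 − 2.639)/(0.6128 − (-1.282)) = 0.759.
μ = 2.639 − (-1.282)·0.759 = 3.612.
E[T] = exp(μ + σ²/2) = exp(3.612 + 0.2883) = 49.4 hours.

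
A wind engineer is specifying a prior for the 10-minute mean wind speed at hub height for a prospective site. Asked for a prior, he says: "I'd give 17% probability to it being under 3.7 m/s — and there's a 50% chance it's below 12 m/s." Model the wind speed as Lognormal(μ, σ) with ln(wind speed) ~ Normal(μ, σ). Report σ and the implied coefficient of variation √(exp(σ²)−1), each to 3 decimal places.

σ ≈ 1.233, CV ≈ 1.891

If T ~ Lognormal(μ,σ) then ln T ~ Normal(μ,σ), so the p-quantile of ln T is μ + z_p·σ.
ln(3.7) = 1.308 and ln(12) = 2.485; z_{0.17} = -0.9542, z_{0.5} = 0.
σ = (2.485 − 1.308)/(0 − (-0.9542)) = 1.233.
μ = 1.308 − (-0.9542)·1.233 = 2.485.
CV = √(exp(σ²)−1) = √(exp(1.5205)−1) = 1.891.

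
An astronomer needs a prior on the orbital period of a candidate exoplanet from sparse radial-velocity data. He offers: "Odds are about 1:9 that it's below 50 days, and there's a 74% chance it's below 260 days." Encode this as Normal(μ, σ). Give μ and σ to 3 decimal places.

μ = 189.813, σ = 109.097

The p-quantile of Normal(μ,σ) is μ + z_p·σ, with z_{0.1} = -1.282 and z_{0.74} = 0.6433.
Eliminate σ: μ = (z₂·x₁ − z₁·x₂)/(z₂ − z₁) = (0.6433·50 − (-1.282)·260)/1.925 = 189.813.
Then σ = (x₂ − x₁)/(z₂ − z₁) = (260 − 50)/1.925 = 109.097.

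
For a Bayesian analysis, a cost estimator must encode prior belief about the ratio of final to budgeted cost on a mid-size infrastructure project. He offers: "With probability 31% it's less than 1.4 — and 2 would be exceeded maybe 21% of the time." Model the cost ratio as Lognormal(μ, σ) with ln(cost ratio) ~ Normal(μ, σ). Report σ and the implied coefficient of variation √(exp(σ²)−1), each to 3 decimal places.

σ ≈ 0.274, CV ≈ 0.279

If T ~ Lognormal(μ,σ) then ln T ~ Normal(μ,σ), so the p-quantile of ln T is μ + z_p·σ.
ln(1.4) = 0.3365 and ln(2) = 0.6931; z_{0.31} = -0.4959, z_{0.79} = 0.8064.
σ = (0.6931 − 0.3365)/(0.8064 − (-0.4959)) = 0.274.
μ = 0.3365 − (-0.4959)·0.274 = 0.472.
CV = √(exp(σ²)−1) = √(exp(0.0750)−1) = 0.279.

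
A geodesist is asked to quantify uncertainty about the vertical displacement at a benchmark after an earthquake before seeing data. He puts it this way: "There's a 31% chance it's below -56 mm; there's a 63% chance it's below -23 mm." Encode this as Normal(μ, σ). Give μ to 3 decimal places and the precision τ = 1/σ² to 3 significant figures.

The p-quantile of Normal(μ,σ) is μ + z_p·σ, with z_{0.31} = -0.4959 and z_{0.63} = 0.3319.
Eliminate σ: μ = (z₂·x₁ − z₁·x₂)/(z₂ − z₁) = (0.3319·-56 − (-0.4959)·-23)/0.8277 = -36.231.
Then σ = (x₂ − x₁)/(z₂ − z₁) = (-23 − -56)/0.8277 = 39.869.
Precision τ = 1/σ² = 1/39.87² = 0.000629.

μ = -36.231, τ = 0.000629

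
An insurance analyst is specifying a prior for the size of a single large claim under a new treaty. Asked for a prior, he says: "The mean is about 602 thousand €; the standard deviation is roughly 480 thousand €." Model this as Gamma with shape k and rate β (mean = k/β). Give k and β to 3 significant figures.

For Gamma(k, rate β): mean = k/β, variance = k/β², so CV = 1/√k.
CV = SD/mean = 480/602 = 0.7973, hence k = 1/CV² = 1.57.
Then β = k/mean = 1.57/602 = 0.00261.

k ≈ 1.57, β ≈ 0.00261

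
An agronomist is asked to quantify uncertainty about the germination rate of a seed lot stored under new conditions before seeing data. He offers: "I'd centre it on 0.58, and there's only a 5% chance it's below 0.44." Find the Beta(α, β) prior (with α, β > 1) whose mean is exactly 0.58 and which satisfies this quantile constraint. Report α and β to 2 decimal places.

α ≈ 19.76, β ≈ 14.31

With mean 0.58 fixed, write α = 0.58s, β = 0.42s where s = α+β.
Need P(θ < 0.44) = 0.05 under Beta(0.58s, 0.42s). Normal approximation: (q−m)/√(m(1−m)/s) ≈ z_{0.05} = -1.64, so s ≈ 0.58·0.42·(-1.64)²/(0.44−0.58)² = 33.6.
At s = 33.6: P(θ<0.44) ≈ 0.051. Adjusting to match 0.05 gives s ≈ 34.06.
So α = 0.58·34.06 ≈ 19.76, β = 0.42·34.06 ≈ 14.31.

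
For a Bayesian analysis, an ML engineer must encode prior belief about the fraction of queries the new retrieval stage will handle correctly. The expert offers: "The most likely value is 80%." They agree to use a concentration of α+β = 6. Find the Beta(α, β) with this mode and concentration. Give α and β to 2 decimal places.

α = 4.20, β = 1.80

For α,β > 1 the Beta mode is (α−1)/(α+β−2). With α+β = 6, the mode is (α−1)/4.
Set (α−1)/4 = 0.8 → α = 1 + 0.8·4 = 4.20.
β = 6 − α = 1.80.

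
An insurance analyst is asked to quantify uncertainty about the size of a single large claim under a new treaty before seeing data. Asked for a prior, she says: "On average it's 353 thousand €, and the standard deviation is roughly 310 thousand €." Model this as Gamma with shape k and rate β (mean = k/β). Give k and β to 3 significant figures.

For Gamma(k, rate β): mean = k/β, variance = k/β², so CV = 1/√k.
CV = SD/mean = 310/353 = 0.8782, hence k = 1/CV² = 1.3.
Then β = k/mean = 1.3/353 = 0.00367.

k ≈ 1.3, β ≈ 0.00367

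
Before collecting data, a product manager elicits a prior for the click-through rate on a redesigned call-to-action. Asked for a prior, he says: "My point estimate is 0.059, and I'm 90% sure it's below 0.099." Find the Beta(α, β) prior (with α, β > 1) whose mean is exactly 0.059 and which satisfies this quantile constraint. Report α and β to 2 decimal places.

With mean 0.059 fixed, write α = 0.059s, β = 0.941s where s = α+β.
Need P(θ < 0.099) = 0.9 under Beta(0.059s, 0.941s). Normal approximation: (q−m)/√(m(1−m)/s) ≈ z_{0.9} = 1.28, so s ≈ 0.059·0.941·(1.28)²/(0.099−0.059)² = 57.0.
At s = 57.0: P(θ<0.099) ≈ 0.893. Adjusting to match 0.9 gives s ≈ 62.17.
So α = 0.059·62.17 ≈ 3.67, β = 0.941·62.17 ≈ 58.50.

α ≈ 3.67, β ≈ 58.50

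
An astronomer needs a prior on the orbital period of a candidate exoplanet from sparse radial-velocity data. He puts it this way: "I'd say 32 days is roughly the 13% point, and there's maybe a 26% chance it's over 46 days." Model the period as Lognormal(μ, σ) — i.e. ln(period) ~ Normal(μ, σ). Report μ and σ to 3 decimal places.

μ ≈ 3.697, σ ≈ 0.205

If T ~ Lognormal(μ,σ) then ln T ~ Normal(μ,σ), so the p-quantile of ln T is μ + z_p·σ.
ln(32) = 3.466 and ln(46) = 3.829; z_{0.13} = -1.126, z_{0.74} = 0.6433.
σ = (3.829 − 3.466)/(0.6433 − (-1.126)) = 0.205.
μ = 3.466 − (-1.126)·0.205 = 3.697.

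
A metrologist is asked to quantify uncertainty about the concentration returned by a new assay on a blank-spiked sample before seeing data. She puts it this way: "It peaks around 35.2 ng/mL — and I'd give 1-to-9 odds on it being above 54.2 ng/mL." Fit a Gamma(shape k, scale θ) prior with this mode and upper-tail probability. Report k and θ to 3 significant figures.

Gamma(k,θ) with k>1 has mode (k−1)θ, so θ = 35.2/(k−1).
Need P(X < 54.2) = 0.9 with θ tied to k this way. Start at k = 2, θ = 35.2: P(X<54.2) ≈ 0.455.
Too low — raise k to concentrate. Iterating converges to k ≈ 11.
Then θ = 35.2/(11−1) ≈ 3.51.

k ≈ 11, θ ≈ 3.51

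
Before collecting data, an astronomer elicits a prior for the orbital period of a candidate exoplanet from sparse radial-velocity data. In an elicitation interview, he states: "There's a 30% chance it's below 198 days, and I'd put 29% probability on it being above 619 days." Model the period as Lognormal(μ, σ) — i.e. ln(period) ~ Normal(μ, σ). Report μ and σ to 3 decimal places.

μ ≈ 5.843, σ ≈ 1.058

If T ~ Lognormal(μ,σ) then ln T ~ Normal(μ,σ), so the p-quantile of ln T is μ + z_p·σ.
ln(198) = 5.288 and ln(619) = 6.428; z_{0.3} = -0.5244, z_{0.71} = 0.5534.
σ = (6.428 − 5.288)/(0.5534 − (-0.5244)) = 1.058.
μ = 5.288 − (-0.5244)·1.058 = 5.843.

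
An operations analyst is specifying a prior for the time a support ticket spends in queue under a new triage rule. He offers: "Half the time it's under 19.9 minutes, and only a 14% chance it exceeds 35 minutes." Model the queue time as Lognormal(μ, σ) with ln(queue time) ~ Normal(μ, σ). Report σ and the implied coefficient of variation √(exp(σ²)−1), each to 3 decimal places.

If T ~ Lognormal(μ,σ) then ln T ~ Normal(μ,σ), so the p-quantile of ln T is μ + z_p·σ.
ln(19.9) = 2.991 and ln(35) = 3.555; z_{0.5} = 0, z_{0.86} = 1.08.
σ = (3.555 − 2.991)/(1.08 − (0)) = 0.523.
μ = 2.991 − (0)·0.523 = 2.991.
CV = √(exp(σ²)−1) = √(exp(0.2732)−1) = 0.560.

σ ≈ 0.523, CV ≈ 0.560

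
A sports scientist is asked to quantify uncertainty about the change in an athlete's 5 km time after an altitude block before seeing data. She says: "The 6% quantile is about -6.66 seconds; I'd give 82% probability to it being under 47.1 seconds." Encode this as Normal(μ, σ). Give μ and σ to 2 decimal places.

For Normal(μ,σ), the p-quantile is μ + z_p·σ. Here z_{0.06} = -1.555, z_{0.82} = 0.9154.
So -6.66 = μ − 1.555σ and 47.1 = μ + 0.9154σ.
Subtracting: σ = (47.1 − -6.66)/(0.9154 − (-1.555)) = 21.76.
Then μ = -6.66 − (-1.555)·21.76 = 27.18.

μ = 27.18, σ = 21.76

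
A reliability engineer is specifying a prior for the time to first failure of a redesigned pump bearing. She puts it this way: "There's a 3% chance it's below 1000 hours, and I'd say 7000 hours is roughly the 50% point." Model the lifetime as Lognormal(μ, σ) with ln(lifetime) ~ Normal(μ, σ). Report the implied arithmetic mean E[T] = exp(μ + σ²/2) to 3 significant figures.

If T ~ Lognormal(μ,σ) then ln T ~ Normal(μ,σ), so the p-quantile of ln T is μ + z_p·σ.
ln(1000) = 6.908 and ln(7000) = 8.854; z_{0.03} = -1.881, z_{0.5} = 0.
σ = (8.854 − 6.908)/(0 − (-1.881)) = 1.035.
μ = 6.908 − (-1.881)·1.035 = 8.854.
E[T] = exp(μ + σ²/2) = exp(8.854 + 0.5352) = 12000 hours.

E[T] ≈ 12000 hours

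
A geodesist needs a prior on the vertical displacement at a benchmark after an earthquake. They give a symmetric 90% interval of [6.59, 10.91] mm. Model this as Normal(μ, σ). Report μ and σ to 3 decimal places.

μ = 8.750, σ = 1.313

A symmetric 90% interval runs μ ± z·σ with z = 1.645.
Half-width = 2.16, so σ = 2.16/1.645 = 1.313.
μ is the interval midpoint, 8.750.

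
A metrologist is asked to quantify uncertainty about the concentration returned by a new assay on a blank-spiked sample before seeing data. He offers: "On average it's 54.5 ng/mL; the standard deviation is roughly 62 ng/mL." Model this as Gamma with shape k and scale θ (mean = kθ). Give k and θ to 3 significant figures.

For Gamma(k, scale θ): mean = kθ, variance = kθ², so CV = 1/√k.
CV = SD/mean = 62/54.5 = 1.138, hence k = 1/CV² = 0.773.
Then θ = mean/k = 54.5/0.773 = 70.5.

k ≈ 0.773, θ ≈ 70.5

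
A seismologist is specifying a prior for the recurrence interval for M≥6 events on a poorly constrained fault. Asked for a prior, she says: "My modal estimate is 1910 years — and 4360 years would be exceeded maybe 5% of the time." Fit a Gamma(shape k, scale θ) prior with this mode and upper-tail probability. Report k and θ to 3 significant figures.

k ≈ 5.02, θ ≈ 475

Gamma(k,θ) with k>1 has mode (k−1)θ, so θ = 1910/(k−1).
Need P(X < 4360) = 0.95 with θ tied to k this way. Start at k = 2, θ = 1910: P(X<4360) ≈ 0.665.
Too low — raise k to concentrate. Iterating converges to k ≈ 5.02.
Then θ = 1910/(5.02−1) ≈ 475.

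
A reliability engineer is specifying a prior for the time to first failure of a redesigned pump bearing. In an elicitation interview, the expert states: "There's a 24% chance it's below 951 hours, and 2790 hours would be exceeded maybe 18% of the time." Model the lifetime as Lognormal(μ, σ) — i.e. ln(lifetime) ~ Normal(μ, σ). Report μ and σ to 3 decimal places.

If T ~ Lognormal(μ,σ) then ln T ~ Normal(μ,σ), so the p-quantile of ln T is μ + z_p·σ.
ln(951) = 6.858 and ln(2790) = 7.934; z_{0.24} = -0.7063, z_{0.82} = 0.9154.
σ = (7.934 − 6.858)/(0.9154 − (-0.7063)) = 0.664.
μ = 6.858 − (-0.7063)·0.664 = 7.326.

μ ≈ 7.326, σ ≈ 0.664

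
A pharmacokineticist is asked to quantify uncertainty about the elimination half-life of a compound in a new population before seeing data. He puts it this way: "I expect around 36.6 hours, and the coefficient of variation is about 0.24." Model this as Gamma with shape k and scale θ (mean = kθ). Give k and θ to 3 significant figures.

For Gamma(k, scale θ): mean = kθ, variance = kθ², so CV = 1/√k.
CV = 0.24, hence k = 1/CV² = 17.4.
Then θ = mean/k = 36.6/17.4 = 2.11.

k ≈ 17.4, θ ≈ 2.11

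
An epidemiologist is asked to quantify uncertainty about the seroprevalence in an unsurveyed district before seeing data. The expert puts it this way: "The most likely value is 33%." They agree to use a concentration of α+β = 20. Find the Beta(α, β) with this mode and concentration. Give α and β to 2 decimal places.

α = 6.94, β = 13.06

For α,β > 1 the Beta mode is (α−1)/(α+β−2). With α+β = 20, the mode is (α−1)/18.
Set (α−1)/18 = 0.33 → α = 1 + 0.33·18 = 6.94.
β = 20 − α = 13.06.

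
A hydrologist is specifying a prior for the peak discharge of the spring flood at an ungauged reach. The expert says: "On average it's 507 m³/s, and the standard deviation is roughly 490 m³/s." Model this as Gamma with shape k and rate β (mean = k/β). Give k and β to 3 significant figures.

k ≈ 1.07, β ≈ 0.00211

For Gamma(k, rate β): mean = k/β, variance = k/β², so CV = 1/√k.
CV = SD/mean = 490/507 = 0.9665, hence k = 1/CV² = 1.07.
Then β = k/mean = 1.07/507 = 0.00211.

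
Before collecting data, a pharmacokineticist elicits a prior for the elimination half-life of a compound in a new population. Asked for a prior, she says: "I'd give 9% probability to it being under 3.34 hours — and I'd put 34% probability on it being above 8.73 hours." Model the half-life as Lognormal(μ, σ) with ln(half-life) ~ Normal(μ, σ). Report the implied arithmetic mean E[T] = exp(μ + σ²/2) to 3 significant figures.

E[T] ≈ 8.09 hours

If T ~ Lognormal(μ,σ) then ln T ~ Normal(μ,σ), so the p-quantile of ln T is μ + z_p·σ.
ln(3.34) = 1.206 and ln(8.73) = 2.167; z_{0.09} = -1.341, z_{0.66} = 0.4125.
σ = (2.167 − 1.206)/(0.4125 − (-1.341)) = 0.548.
μ = 1.206 − (-1.341)·0.548 = 1.941.
E[T] = exp(μ + σ²/2) = exp(1.941 + 0.1502) = 8.09 hours.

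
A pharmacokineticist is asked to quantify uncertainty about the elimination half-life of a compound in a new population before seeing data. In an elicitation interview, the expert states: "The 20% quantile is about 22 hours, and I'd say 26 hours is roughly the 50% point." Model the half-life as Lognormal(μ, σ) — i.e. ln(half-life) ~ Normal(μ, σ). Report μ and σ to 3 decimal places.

If T ~ Lognormal(μ,σ) then ln T ~ Normal(μ,σ), so the p-quantile of ln T is μ + z_p·σ.
ln(22) = 3.091 and ln(26) = 3.258; z_{0.2} = -0.8416, z_{0.5} = 0.
σ = (3.258 − 3.091)/(0 − (-0.8416)) = 0.198.
μ = 3.091 − (-0.8416)·0.198 = 3.258.

μ ≈ 3.258, σ ≈ 0.198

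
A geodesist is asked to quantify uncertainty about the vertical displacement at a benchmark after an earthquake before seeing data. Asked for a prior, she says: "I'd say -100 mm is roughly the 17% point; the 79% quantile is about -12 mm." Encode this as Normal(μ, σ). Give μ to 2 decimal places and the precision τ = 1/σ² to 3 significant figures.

For Normal(μ,σ), the p-quantile is μ + z_p·σ. Here z_{0.17} = -0.9542, z_{0.79} = 0.8064.
So -100 = μ − 0.9542σ and -12 = μ + 0.8064σ.
Subtracting: σ = (-12 − -100)/(0.8064 − (-0.9542)) = 49.98.
Then μ = -100 − (-0.9542)·49.98 = -52.31.
Precision τ = 1/σ² = 1/49.98² = 0.0004.

μ = -52.31, τ = 0.0004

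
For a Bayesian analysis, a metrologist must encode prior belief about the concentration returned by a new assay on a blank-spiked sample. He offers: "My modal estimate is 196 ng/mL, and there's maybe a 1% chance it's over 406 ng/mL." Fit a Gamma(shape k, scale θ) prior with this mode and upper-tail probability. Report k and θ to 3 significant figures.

k ≈ 10.2, θ ≈ 21.3

Gamma(k,θ) with k>1 has mode (k−1)θ, so θ = 196/(k−1).
Need P(X < 406) = 0.99 with θ tied to k this way. Start at k = 2, θ = 196: P(X<406) ≈ 0.613.
Too low — raise k to concentrate. Iterating converges to k ≈ 10.2.
Then θ = 196/(10.2−1) ≈ 21.3.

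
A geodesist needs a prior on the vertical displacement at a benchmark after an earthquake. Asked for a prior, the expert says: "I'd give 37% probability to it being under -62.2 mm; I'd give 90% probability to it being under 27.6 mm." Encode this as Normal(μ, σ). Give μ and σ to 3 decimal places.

μ = -43.729, σ = 55.659

The p-quantile of Normal(μ,σ) is μ + z_p·σ, with z_{0.37} = -0.3319 and z_{0.9} = 1.282.
Eliminate σ: μ = (z₂·x₁ − z₁·x₂)/(z₂ − z₁) = (1.282·-62.2 − (-0.3319)·27.6)/1.613 = -43.729.
Then σ = (x₂ − x₁)/(z₂ − z₁) = (27.6 − -62.2)/1.613 = 55.659.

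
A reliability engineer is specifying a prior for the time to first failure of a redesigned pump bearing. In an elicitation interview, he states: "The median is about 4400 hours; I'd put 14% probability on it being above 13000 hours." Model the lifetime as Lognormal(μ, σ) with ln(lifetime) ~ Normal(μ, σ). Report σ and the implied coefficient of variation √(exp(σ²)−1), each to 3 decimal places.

If T ~ Lognormal(μ,σ) then ln T ~ Normal(μ,σ), so the p-quantile of ln T is μ + z_p·σ.
ln(4400) = 8.389 and ln(13000) = 9.473; z_{0.5} = 0, z_{0.86} = 1.08.
σ = (9.473 − 8.389)/(1.08 − (0)) = 1.003.
μ = 8.389 − (0)·1.003 = 8.389.
CV = √(exp(σ²)−1) = √(exp(1.0056)−1) = 1.317.

σ ≈ 1.003, CV ≈ 1.317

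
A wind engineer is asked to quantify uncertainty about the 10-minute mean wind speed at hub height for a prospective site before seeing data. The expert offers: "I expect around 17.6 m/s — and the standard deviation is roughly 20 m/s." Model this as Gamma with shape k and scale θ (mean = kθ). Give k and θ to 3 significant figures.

k ≈ 0.774, θ ≈ 22.7

For Gamma(k, scale θ): mean = kθ, variance = kθ², so CV = 1/√k.
CV = SD/mean = 20/17.6 = 1.136, hence k = 1/CV² = 0.774.
Then θ = mean/k = 17.6/0.774 = 22.7.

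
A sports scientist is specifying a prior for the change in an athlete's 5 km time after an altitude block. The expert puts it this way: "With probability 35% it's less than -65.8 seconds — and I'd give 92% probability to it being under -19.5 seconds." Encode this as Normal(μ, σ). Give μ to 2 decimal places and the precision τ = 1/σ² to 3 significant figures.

μ = -55.84, τ = 0.0015

The p-quantile of Normal(μ,σ) is μ + z_p·σ, with z_{0.35} = -0.3853 and z_{0.92} = 1.405.
Eliminate σ: μ = (z₂·x₁ − z₁·x₂)/(z₂ − z₁) = (1.405·-65.8 − (-0.3853)·-19.5)/1.79 = -55.84.
Then σ = (x₂ − x₁)/(z₂ − z₁) = (-19.5 − -65.8)/1.79 = 25.86.
Precision τ = 1/σ² = 1/25.86² = 0.0015.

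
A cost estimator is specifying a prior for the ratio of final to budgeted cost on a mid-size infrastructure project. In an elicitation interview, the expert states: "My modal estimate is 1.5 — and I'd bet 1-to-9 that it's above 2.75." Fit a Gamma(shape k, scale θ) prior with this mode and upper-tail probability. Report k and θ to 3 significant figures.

k ≈ 6.19, θ ≈ 0.289

Gamma(k,θ) with k>1 has mode (k−1)θ, so θ = 1.5/(k−1).
Need P(X < 2.75) = 0.9 with θ tied to k this way. Start at k = 2, θ = 1.5: P(X<2.75) ≈ 0.547.
Too low — raise k to concentrate. Iterating converges to k ≈ 6.19.
Then θ = 1.5/(6.19−1) ≈ 0.289.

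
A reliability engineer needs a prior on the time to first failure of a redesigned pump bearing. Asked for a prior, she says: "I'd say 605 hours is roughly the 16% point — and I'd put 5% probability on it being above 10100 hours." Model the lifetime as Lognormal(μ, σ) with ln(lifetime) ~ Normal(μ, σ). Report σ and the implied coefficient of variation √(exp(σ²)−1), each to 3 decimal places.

σ ≈ 1.067, CV ≈ 1.456

If T ~ Lognormal(μ,σ) then ln T ~ Normal(μ,σ), so the p-quantile of ln T is μ + z_p·σ.
ln(605) = 6.405 and ln(10100) = 9.22; z_{0.16} = -0.9945, z_{0.95} = 1.645.
σ = (9.22 − 6.405)/(1.645 − (-0.9945)) = 1.067.
μ = 6.405 − (-0.9945)·1.067 = 7.466.
CV = √(exp(σ²)−1) = √(exp(1.1376)−1) = 1.456.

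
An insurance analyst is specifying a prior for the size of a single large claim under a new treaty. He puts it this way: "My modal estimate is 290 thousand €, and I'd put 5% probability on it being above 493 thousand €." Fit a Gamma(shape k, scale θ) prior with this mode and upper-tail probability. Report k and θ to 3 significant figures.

k ≈ 10.9, θ ≈ 29.2

Gamma(k,θ) with k>1 has mode (k−1)θ, so θ = 290/(k−1).
Need P(X < 493) = 0.95 with θ tied to k this way. Start at k = 2, θ = 290: P(X<493) ≈ 0.507.
Too low — raise k to concentrate. Iterating converges to k ≈ 10.9.
Then θ = 290/(10.9−1) ≈ 29.2.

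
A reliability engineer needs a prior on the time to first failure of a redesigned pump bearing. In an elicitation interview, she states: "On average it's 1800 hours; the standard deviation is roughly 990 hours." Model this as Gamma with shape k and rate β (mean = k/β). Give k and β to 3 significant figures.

For Gamma(k, rate β): mean = k/β, variance = k/β², so CV = 1/√k.
CV = SD/mean = 990/1800 = 0.55, hence k = 1/CV² = 3.31.
Then β = k/mean = 3.31/1800 = 0.00184.

k ≈ 3.31, β ≈ 0.00184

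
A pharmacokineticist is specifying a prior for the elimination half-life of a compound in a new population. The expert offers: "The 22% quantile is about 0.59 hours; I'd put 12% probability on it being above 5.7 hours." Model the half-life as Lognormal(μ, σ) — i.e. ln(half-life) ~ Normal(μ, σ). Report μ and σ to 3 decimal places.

If T ~ Lognormal(μ,σ) then ln T ~ Normal(μ,σ), so the p-quantile of ln T is μ + z_p·σ.
ln(0.59) = -0.5276 and ln(5.7) = 1.74; z_{0.22} = -0.7722, z_{0.88} = 1.175.
σ = (1.74 − -0.5276)/(1.175 − (-0.7722)) = 1.165.
μ = -0.5276 − (-0.7722)·1.165 = 0.372.

μ ≈ 0.372, σ ≈ 1.165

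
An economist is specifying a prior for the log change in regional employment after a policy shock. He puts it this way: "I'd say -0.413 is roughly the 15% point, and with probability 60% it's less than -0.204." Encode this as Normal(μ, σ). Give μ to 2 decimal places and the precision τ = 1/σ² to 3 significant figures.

μ = -0.25, τ = 38.1

For Normal(μ,σ), the p-quantile is μ + z_p·σ. Here z_{0.15} = -1.036, z_{0.6} = 0.2533.
So -0.413 = μ − 1.036σ and -0.204 = μ + 0.2533σ.
Subtracting: σ = (-0.204 − -0.413)/(0.2533 − (-1.036)) = 0.16.
Then μ = -0.413 − (-1.036)·0.16 = -0.25.
Precision τ = 1/σ² = 1/0.162² = 38.1.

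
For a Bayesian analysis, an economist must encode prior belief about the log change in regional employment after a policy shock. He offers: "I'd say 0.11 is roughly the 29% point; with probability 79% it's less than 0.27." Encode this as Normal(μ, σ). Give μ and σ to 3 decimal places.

μ = 0.175, σ = 0.118

For Normal(μ,σ), the p-quantile is μ + z_p·σ. Here z_{0.29} = -0.5534, z_{0.79} = 0.8064.
So 0.11 = μ − 0.5534σ and 0.27 = μ + 0.8064σ.
Subtracting: σ = (0.27 − 0.11)/(0.8064 − (-0.5534)) = 0.118.
Then μ = 0.11 − (-0.5534)·0.118 = 0.175.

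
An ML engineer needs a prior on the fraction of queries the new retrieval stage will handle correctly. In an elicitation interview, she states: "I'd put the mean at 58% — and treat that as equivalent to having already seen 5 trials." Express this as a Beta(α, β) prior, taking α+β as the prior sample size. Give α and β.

Under the effective-sample-size interpretation, Beta(α, β) has prior mean α/(α+β) and prior sample size α+β.
So α+β = 5 and α/(α+β) = 0.58, giving α = 0.58·5 = 2.9 and β = 5 − 2.9 = 2.1.

α = 2.9, β = 2.1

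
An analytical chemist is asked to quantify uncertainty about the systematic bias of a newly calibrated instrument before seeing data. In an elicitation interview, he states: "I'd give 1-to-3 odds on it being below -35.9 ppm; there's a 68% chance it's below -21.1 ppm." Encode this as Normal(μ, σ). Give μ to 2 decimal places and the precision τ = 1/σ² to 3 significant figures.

The p-quantile of Normal(μ,σ) is μ + z_p·σ, with z_{0.25} = -0.6745 and z_{0.68} = 0.4677.
Eliminate σ: μ = (z₂·x₁ − z₁·x₂)/(z₂ − z₁) = (0.4677·-35.9 − (-0.6745)·-21.1)/1.142 = -27.16.
Then σ = (x₂ − x₁)/(z₂ − z₁) = (-21.1 − -35.9)/1.142 = 12.96.
Precision τ = 1/σ² = 1/12.96² = 0.00596.

μ = -27.16, τ = 0.00596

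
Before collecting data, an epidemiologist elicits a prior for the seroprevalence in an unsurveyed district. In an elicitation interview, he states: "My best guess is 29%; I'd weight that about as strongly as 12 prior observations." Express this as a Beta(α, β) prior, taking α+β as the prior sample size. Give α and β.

α = 3.48, β = 8.52

Under the effective-sample-size interpretation, Beta(α, β) has prior mean α/(α+β) and prior sample size α+β.
So α+β = 12 and α/(α+β) = 0.29, giving α = 0.29·12 = 3.48 and β = 12 − 3.48 = 8.52.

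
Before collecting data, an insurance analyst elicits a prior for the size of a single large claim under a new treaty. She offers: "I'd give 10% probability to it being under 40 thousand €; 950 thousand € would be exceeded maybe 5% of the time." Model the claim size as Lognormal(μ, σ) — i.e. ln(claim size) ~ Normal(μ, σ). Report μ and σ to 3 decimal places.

μ ≈ 5.076, σ ≈ 1.082

If T ~ Lognormal(μ,σ) then ln T ~ Normal(μ,σ), so the p-quantile of ln T is μ + z_p·σ.
ln(40) = 3.689 and ln(950) = 6.856; z_{0.1} = -1.282, z_{0.95} = 1.645.
σ = (6.856 − 3.689)/(1.645 − (-1.282)) = 1.082.
μ = 3.689 − (-1.282)·1.082 = 5.076.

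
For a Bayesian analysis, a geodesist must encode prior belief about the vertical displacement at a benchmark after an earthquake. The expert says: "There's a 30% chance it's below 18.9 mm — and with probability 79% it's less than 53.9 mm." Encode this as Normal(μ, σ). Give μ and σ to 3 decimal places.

For Normal(μ,σ), the p-quantile is μ + z_p·σ. Here z_{0.3} = -0.5244, z_{0.79} = 0.8064.
So 18.9 = μ − 0.5244σ and 53.9 = μ + 0.8064σ.
Subtracting: σ = (53.9 − 18.9)/(0.8064 − (-0.5244)) = 26.300.
Then μ = 18.9 − (-0.5244)·26.300 = 32.691.

μ = 32.691, σ = 26.300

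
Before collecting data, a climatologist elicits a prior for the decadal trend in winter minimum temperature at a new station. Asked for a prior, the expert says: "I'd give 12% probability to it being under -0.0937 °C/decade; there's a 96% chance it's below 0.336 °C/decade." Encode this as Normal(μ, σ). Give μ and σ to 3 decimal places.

μ = 0.079, σ = 0.147

The p-quantile of Normal(μ,σ) is μ + z_p·σ, with z_{0.12} = -1.175 and z_{0.96} = 1.751.
Eliminate σ: μ = (z₂·x₁ − z₁·x₂)/(z₂ − z₁) = (1.751·-0.0937 − (-1.175)·0.336)/2.926 = 0.079.
Then σ = (x₂ − x₁)/(z₂ − z₁) = (0.336 − -0.0937)/2.926 = 0.147.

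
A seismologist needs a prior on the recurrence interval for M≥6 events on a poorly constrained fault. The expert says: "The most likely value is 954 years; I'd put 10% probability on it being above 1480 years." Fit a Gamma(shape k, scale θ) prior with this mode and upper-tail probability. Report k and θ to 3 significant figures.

Gamma(k,θ) with k>1 has mode (k−1)θ, so θ = 954/(k−1).
Need P(X < 1480) = 0.9 with θ tied to k this way. Start at k = 2, θ = 954: P(X<1480) ≈ 0.459.
Too low — raise k to concentrate. Iterating converges to k ≈ 10.7.
Then θ = 954/(10.7−1) ≈ 98.4.

k ≈ 10.7, θ ≈ 98.4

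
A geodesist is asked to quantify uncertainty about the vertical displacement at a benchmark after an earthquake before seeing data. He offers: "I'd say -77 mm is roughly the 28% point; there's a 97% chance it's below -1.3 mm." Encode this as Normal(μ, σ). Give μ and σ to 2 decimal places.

μ = -59.09, σ = 30.73

The p-quantile of Normal(μ,σ) is μ + z_p·σ, with z_{0.28} = -0.5828 and z_{0.97} = 1.881.
Eliminate σ: μ = (z₂·x₁ − z₁·x₂)/(z₂ − z₁) = (1.881·-77 − (-0.5828)·-1.3)/2.464 = -59.09.
Then σ = (x₂ − x₁)/(z₂ − z₁) = (-1.3 − -77)/2.464 = 30.73.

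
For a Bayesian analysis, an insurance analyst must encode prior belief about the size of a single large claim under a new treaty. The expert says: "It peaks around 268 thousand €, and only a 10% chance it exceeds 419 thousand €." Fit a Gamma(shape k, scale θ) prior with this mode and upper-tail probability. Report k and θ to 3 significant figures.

Gamma(k,θ) with k>1 has mode (k−1)θ, so θ = 268/(k−1).
Need P(X < 419) = 0.9 with θ tied to k this way. Start at k = 2, θ = 268: P(X<419) ≈ 0.463.
Too low — raise k to concentrate. Iterating converges to k ≈ 10.4.
Then θ = 268/(10.4−1) ≈ 28.6.

k ≈ 10.4, θ ≈ 28.6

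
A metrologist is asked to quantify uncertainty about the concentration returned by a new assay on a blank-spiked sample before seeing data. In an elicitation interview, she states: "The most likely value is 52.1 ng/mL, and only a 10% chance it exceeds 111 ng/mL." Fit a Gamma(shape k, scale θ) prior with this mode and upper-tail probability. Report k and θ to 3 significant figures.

Gamma(k,θ) with k>1 has mode (k−1)θ, so θ = 52.1/(k−1).
Need P(X < 111) = 0.9 with θ tied to k this way. Start at k = 2, θ = 52.1: P(X<111) ≈ 0.628.
Too low — raise k to concentrate. Iterating converges to k ≈ 4.36.
Then θ = 52.1/(4.36−1) ≈ 15.5.

k ≈ 4.36, θ ≈ 15.5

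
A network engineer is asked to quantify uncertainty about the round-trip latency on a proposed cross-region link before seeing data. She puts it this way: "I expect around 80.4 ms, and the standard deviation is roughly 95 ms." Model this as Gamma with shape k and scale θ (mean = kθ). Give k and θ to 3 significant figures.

k ≈ 0.716, θ ≈ 112

For Gamma(k, scale θ): mean = kθ, variance = kθ², so CV = 1/√k.
CV = SD/mean = 95/80.4 = 1.182, hence k = 1/CV² = 0.716.
Then θ = mean/k = 80.4/0.716 = 112.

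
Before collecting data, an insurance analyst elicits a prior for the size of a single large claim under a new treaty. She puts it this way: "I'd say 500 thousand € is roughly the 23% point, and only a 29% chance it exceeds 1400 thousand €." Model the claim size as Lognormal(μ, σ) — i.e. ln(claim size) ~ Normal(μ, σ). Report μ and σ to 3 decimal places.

If T ~ Lognormal(μ,σ) then ln T ~ Normal(μ,σ), so the p-quantile of ln T is μ + z_p·σ.
ln(500) = 6.215 and ln(1400) = 7.244; z_{0.23} = -0.7388, z_{0.71} = 0.5534.
σ = (7.244 − 6.215)/(0.5534 − (-0.7388)) = 0.797.
μ = 6.215 − (-0.7388)·0.797 = 6.803.

μ ≈ 6.803, σ ≈ 0.797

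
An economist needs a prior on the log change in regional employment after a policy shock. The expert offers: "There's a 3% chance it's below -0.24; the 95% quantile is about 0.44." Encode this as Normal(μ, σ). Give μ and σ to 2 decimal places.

μ = 0.12, σ = 0.19

For Normal(μ,σ), the p-quantile is μ + z_p·σ. Here z_{0.03} = -1.881, z_{0.95} = 1.645.
So -0.24 = μ − 1.881σ and 0.44 = μ + 1.645σ.
Subtracting: σ = (0.44 − -0.24)/(1.645 − (-1.881)) = 0.19.
Then μ = -0.24 − (-1.881)·0.19 = 0.12.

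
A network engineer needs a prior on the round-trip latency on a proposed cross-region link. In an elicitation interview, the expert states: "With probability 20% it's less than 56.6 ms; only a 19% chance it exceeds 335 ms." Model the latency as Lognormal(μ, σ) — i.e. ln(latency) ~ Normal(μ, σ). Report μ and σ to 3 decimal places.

If T ~ Lognormal(μ,σ) then ln T ~ Normal(μ,σ), so the p-quantile of ln T is μ + z_p·σ.
ln(56.6) = 4.036 and ln(335) = 5.814; z_{0.2} = -0.8416, z_{0.81} = 0.8779.
σ = (5.814 − 4.036)/(0.8779 − (-0.8416)) = 1.034.
μ = 4.036 − (-0.8416)·1.034 = 4.906.

μ ≈ 4.906, σ ≈ 1.034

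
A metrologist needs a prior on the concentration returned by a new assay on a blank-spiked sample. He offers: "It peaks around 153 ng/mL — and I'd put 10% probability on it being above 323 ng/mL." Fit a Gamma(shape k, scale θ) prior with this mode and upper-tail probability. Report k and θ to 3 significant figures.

Gamma(k,θ) with k>1 has mode (k−1)θ, so θ = 153/(k−1).
Need P(X < 323) = 0.9 with θ tied to k this way. Start at k = 2, θ = 153: P(X<323) ≈ 0.623.
Too low — raise k to concentrate. Iterating converges to k ≈ 4.44.
Then θ = 153/(4.44−1) ≈ 44.5.

k ≈ 4.44, θ ≈ 44.5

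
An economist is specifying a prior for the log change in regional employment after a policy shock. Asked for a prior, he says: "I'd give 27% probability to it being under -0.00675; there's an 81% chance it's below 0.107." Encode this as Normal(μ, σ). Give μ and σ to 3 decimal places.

The p-quantile of Normal(μ,σ) is μ + z_p·σ, with z_{0.27} = -0.6128 and z_{0.81} = 0.8779.
Eliminate σ: μ = (z₂·x₁ − z₁·x₂)/(z₂ − z₁) = (0.8779·-0.00675 − (-0.6128)·0.107)/1.491 = 0.040.
Then σ = (x₂ − x₁)/(z₂ − z₁) = (0.107 − -0.00675)/1.491 = 0.076.

μ = 0.040, σ = 0.076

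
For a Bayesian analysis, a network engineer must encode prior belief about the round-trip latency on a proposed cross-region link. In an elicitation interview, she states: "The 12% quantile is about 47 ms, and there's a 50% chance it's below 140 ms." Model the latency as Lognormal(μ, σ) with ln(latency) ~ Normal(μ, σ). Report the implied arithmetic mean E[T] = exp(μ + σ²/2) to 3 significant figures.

E[T] ≈ 216 ms

If T ~ Lognormal(μ,σ) then ln T ~ Normal(μ,σ), so the p-quantile of ln T is μ + z_p·σ.
ln(47) = 3.85 and ln(140) = 4.942; z_{0.12} = -1.175, z_{0.5} = 0.
σ = (4.942 − 3.85)/(0 − (-1.175)) = 0.929.
μ = 3.85 − (-1.175)·0.929 = 4.942.
E[T] = exp(μ + σ²/2) = exp(4.942 + 0.4315) = 216 ms.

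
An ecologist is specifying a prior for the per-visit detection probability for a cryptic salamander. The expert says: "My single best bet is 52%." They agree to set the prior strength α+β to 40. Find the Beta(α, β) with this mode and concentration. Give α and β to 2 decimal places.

For α,β > 1 the Beta mode is (α−1)/(α+β−2). With α+β = 40, the mode is (α−1)/38.
Set (α−1)/38 = 0.52 → α = 1 + 0.52·38 = 20.76.
β = 40 − α = 19.24.

α = 20.76, β = 19.24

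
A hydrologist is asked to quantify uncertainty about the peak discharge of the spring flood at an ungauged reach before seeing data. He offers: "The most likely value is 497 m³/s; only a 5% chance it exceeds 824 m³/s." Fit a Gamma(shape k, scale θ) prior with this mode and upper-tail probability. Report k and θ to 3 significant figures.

Gamma(k,θ) with k>1 has mode (k−1)θ, so θ = 497/(k−1).
Need P(X < 824) = 0.95 with θ tied to k this way. Start at k = 2, θ = 497: P(X<824) ≈ 0.494.
Too low — raise k to concentrate. Iterating converges to k ≈ 11.9.
Then θ = 497/(11.9−1) ≈ 45.5.

k ≈ 11.9, θ ≈ 45.5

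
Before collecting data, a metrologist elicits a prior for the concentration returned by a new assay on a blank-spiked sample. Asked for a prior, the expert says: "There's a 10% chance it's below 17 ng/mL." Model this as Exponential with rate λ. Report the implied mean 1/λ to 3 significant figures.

mean ≈ 161 ng/mL

P(T < 17.0) = 1 − e^(−λ·17.0) = 0.1, so λ = −ln(1−0.1)/17.0 = −ln(0.9)/17.0 = 0.0062.
Mean = 1/λ = 161 ng/mL.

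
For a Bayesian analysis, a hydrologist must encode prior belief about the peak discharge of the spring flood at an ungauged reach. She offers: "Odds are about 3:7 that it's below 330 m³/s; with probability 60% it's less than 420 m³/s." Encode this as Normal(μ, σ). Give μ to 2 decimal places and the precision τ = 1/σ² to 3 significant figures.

The p-quantile of Normal(μ,σ) is μ + z_p·σ, with z_{0.3} = -0.5244 and z_{0.6} = 0.2533.
Eliminate σ: μ = (z₂·x₁ − z₁·x₂)/(z₂ − z₁) = (0.2533·330 − (-0.5244)·420)/0.7777 = 390.68.
Then σ = (x₂ − x₁)/(z₂ − z₁) = (420 − 330)/0.7777 = 115.72.
Precision τ = 1/σ² = 1/115.7² = 7.47e-05.

μ = 390.68, τ = 7.47e-05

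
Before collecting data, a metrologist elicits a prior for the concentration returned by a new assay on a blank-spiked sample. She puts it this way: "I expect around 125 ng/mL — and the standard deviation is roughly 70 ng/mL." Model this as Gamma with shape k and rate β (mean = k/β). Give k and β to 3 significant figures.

k ≈ 3.19, β ≈ 0.0255

For Gamma(k, rate β): mean = k/β, variance = k/β², so CV = 1/√k.
CV = SD/mean = 70/125 = 0.56, hence k = 1/CV² = 3.19.
Then β = k/mean = 3.19/125 = 0.0255.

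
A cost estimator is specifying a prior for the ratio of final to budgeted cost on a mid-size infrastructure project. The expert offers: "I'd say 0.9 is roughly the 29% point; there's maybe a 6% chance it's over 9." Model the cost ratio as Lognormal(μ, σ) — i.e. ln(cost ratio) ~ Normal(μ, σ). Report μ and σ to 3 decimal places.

μ ≈ 0.499, σ ≈ 1.092

If T ~ Lognormal(μ,σ) then ln T ~ Normal(μ,σ), so the p-quantile of ln T is μ + z_p·σ.
ln(0.9) = -0.1054 and ln(9) = 2.197; z_{0.29} = -0.5534, z_{0.94} = 1.555.
σ = (2.197 − -0.1054)/(1.555 − (-0.5534)) = 1.092.
μ = -0.1054 − (-0.5534)·1.092 = 0.499.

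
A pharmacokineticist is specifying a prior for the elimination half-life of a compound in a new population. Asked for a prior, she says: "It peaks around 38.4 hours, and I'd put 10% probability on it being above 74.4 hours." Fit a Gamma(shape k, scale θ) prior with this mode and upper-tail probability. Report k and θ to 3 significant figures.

Gamma(k,θ) with k>1 has mode (k−1)θ, so θ = 38.4/(k−1).
Need P(X < 74.4) = 0.9 with θ tied to k this way. Start at k = 2, θ = 38.4: P(X<74.4) ≈ 0.577.
Too low — raise k to concentrate. Iterating converges to k ≈ 5.38.
Then θ = 38.4/(5.38−1) ≈ 8.78.

k ≈ 5.38, θ ≈ 8.78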